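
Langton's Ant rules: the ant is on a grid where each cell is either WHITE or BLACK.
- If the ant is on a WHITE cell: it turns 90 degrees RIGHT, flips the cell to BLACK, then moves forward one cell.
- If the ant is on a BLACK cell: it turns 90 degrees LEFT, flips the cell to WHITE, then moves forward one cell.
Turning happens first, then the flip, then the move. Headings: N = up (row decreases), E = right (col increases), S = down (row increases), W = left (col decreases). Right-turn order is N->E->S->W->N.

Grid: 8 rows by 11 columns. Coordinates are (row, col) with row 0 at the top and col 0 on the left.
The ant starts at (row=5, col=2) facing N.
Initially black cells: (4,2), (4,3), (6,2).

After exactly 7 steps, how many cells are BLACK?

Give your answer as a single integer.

Answer: 8

Derivation:
Step 1: on WHITE (5,2): turn R to E, flip to black, move to (5,3). |black|=4
Step 2: on WHITE (5,3): turn R to S, flip to black, move to (6,3). |black|=5
Step 3: on WHITE (6,3): turn R to W, flip to black, move to (6,2). |black|=6
Step 4: on BLACK (6,2): turn L to S, flip to white, move to (7,2). |black|=5
Step 5: on WHITE (7,2): turn R to W, flip to black, move to (7,1). |black|=6
Step 6: on WHITE (7,1): turn R to N, flip to black, move to (6,1). |black|=7
Step 7: on WHITE (6,1): turn R to E, flip to black, move to (6,2). |black|=8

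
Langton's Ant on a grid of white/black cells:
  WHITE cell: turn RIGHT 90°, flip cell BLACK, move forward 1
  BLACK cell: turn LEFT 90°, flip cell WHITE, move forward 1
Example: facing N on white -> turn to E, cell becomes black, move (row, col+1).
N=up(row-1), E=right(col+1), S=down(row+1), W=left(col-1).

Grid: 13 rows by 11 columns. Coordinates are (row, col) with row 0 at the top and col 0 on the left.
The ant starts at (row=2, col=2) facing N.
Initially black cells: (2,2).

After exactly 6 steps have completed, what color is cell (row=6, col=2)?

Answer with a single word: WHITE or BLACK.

Step 1: on BLACK (2,2): turn L to W, flip to white, move to (2,1). |black|=0
Step 2: on WHITE (2,1): turn R to N, flip to black, move to (1,1). |black|=1
Step 3: on WHITE (1,1): turn R to E, flip to black, move to (1,2). |black|=2
Step 4: on WHITE (1,2): turn R to S, flip to black, move to (2,2). |black|=3
Step 5: on WHITE (2,2): turn R to W, flip to black, move to (2,1). |black|=4
Step 6: on BLACK (2,1): turn L to S, flip to white, move to (3,1). |black|=3

Answer: WHITE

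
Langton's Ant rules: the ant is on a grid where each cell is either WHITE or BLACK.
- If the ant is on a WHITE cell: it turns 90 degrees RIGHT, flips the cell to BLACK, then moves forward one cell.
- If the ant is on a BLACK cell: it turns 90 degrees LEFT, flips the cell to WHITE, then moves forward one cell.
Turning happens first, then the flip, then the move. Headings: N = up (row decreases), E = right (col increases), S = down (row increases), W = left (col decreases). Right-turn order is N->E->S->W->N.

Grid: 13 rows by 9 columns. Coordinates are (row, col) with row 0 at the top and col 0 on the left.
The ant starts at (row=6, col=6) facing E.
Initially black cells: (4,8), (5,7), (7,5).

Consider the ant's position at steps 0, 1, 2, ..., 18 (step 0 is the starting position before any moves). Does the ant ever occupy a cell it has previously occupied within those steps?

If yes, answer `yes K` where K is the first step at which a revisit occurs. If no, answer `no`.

Answer: yes 6

Derivation:
Step 1: on WHITE (6,6): turn R to S, flip to black, move to (7,6). |black|=4 — new cell
Step 2: on WHITE (7,6): turn R to W, flip to black, move to (7,5). |black|=5 — new cell
Step 3: on BLACK (7,5): turn L to S, flip to white, move to (8,5). |black|=4 — new cell
Step 4: on WHITE (8,5): turn R to W, flip to black, move to (8,4). |black|=5 — new cell
Step 5: on WHITE (8,4): turn R to N, flip to black, move to (7,4). |black|=6 — new cell
Step 6: on WHITE (7,4): turn R to E, flip to black, move to (7,5). |black|=7 — REVISIT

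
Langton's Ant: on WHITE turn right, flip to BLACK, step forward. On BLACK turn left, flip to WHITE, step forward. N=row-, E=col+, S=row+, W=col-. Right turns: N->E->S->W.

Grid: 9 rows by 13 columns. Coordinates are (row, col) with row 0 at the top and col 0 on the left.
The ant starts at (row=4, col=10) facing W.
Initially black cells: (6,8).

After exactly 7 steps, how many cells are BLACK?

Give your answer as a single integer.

Answer: 6

Derivation:
Step 1: on WHITE (4,10): turn R to N, flip to black, move to (3,10). |black|=2
Step 2: on WHITE (3,10): turn R to E, flip to black, move to (3,11). |black|=3
Step 3: on WHITE (3,11): turn R to S, flip to black, move to (4,11). |black|=4
Step 4: on WHITE (4,11): turn R to W, flip to black, move to (4,10). |black|=5
Step 5: on BLACK (4,10): turn L to S, flip to white, move to (5,10). |black|=4
Step 6: on WHITE (5,10): turn R to W, flip to black, move to (5,9). |black|=5
Step 7: on WHITE (5,9): turn R to N, flip to black, move to (4,9). |black|=6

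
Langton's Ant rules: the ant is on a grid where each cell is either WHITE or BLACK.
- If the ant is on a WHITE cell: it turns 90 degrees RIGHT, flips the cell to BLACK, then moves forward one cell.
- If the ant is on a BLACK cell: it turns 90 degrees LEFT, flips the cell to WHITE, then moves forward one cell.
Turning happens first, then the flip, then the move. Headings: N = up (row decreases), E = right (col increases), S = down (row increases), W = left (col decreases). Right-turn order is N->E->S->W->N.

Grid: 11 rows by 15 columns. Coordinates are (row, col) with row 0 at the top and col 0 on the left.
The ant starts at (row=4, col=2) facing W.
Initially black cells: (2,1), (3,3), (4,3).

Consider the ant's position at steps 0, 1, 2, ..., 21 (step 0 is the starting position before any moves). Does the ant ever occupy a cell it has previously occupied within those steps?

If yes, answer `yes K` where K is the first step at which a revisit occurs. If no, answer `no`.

Step 1: on WHITE (4,2): turn R to N, flip to black, move to (3,2). |black|=4 — new cell
Step 2: on WHITE (3,2): turn R to E, flip to black, move to (3,3). |black|=5 — new cell
Step 3: on BLACK (3,3): turn L to N, flip to white, move to (2,3). |black|=4 — new cell
Step 4: on WHITE (2,3): turn R to E, flip to black, move to (2,4). |black|=5 — new cell
Step 5: on WHITE (2,4): turn R to S, flip to black, move to (3,4). |black|=6 — new cell
Step 6: on WHITE (3,4): turn R to W, flip to black, move to (3,3). |black|=7 — REVISIT

Answer: yes 6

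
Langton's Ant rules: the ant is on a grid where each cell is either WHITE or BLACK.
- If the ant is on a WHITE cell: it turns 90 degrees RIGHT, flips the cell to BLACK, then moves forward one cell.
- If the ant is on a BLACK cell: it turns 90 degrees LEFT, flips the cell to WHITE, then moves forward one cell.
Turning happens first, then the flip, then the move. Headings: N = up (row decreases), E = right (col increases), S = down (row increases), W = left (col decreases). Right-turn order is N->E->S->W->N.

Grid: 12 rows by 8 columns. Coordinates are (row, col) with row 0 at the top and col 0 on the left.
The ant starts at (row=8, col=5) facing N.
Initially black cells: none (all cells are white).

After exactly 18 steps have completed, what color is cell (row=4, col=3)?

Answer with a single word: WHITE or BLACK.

Step 1: on WHITE (8,5): turn R to E, flip to black, move to (8,6). |black|=1
Step 2: on WHITE (8,6): turn R to S, flip to black, move to (9,6). |black|=2
Step 3: on WHITE (9,6): turn R to W, flip to black, move to (9,5). |black|=3
Step 4: on WHITE (9,5): turn R to N, flip to black, move to (8,5). |black|=4
Step 5: on BLACK (8,5): turn L to W, flip to white, move to (8,4). |black|=3
Step 6: on WHITE (8,4): turn R to N, flip to black, move to (7,4). |black|=4
Step 7: on WHITE (7,4): turn R to E, flip to black, move to (7,5). |black|=5
Step 8: on WHITE (7,5): turn R to S, flip to black, move to (8,5). |black|=6
Step 9: on WHITE (8,5): turn R to W, flip to black, move to (8,4). |black|=7
Step 10: on BLACK (8,4): turn L to S, flip to white, move to (9,4). |black|=6
Step 11: on WHITE (9,4): turn R to W, flip to black, move to (9,3). |black|=7
Step 12: on WHITE (9,3): turn R to N, flip to black, move to (8,3). |black|=8
Step 13: on WHITE (8,3): turn R to E, flip to black, move to (8,4). |black|=9
Step 14: on WHITE (8,4): turn R to S, flip to black, move to (9,4). |black|=10
Step 15: on BLACK (9,4): turn L to E, flip to white, move to (9,5). |black|=9
Step 16: on BLACK (9,5): turn L to N, flip to white, move to (8,5). |black|=8
Step 17: on BLACK (8,5): turn L to W, flip to white, move to (8,4). |black|=7
Step 18: on BLACK (8,4): turn L to S, flip to white, move to (9,4). |black|=6

Answer: WHITE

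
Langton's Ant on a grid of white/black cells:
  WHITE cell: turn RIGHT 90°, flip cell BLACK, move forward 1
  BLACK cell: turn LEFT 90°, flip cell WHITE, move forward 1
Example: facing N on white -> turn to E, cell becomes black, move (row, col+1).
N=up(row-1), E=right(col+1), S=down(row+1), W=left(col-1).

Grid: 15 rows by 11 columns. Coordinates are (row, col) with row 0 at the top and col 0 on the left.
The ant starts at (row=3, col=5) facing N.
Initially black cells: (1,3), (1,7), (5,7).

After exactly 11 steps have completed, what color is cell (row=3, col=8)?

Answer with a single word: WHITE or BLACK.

Answer: WHITE

Derivation:
Step 1: on WHITE (3,5): turn R to E, flip to black, move to (3,6). |black|=4
Step 2: on WHITE (3,6): turn R to S, flip to black, move to (4,6). |black|=5
Step 3: on WHITE (4,6): turn R to W, flip to black, move to (4,5). |black|=6
Step 4: on WHITE (4,5): turn R to N, flip to black, move to (3,5). |black|=7
Step 5: on BLACK (3,5): turn L to W, flip to white, move to (3,4). |black|=6
Step 6: on WHITE (3,4): turn R to N, flip to black, move to (2,4). |black|=7
Step 7: on WHITE (2,4): turn R to E, flip to black, move to (2,5). |black|=8
Step 8: on WHITE (2,5): turn R to S, flip to black, move to (3,5). |black|=9
Step 9: on WHITE (3,5): turn R to W, flip to black, move to (3,4). |black|=10
Step 10: on BLACK (3,4): turn L to S, flip to white, move to (4,4). |black|=9
Step 11: on WHITE (4,4): turn R to W, flip to black, move to (4,3). |black|=10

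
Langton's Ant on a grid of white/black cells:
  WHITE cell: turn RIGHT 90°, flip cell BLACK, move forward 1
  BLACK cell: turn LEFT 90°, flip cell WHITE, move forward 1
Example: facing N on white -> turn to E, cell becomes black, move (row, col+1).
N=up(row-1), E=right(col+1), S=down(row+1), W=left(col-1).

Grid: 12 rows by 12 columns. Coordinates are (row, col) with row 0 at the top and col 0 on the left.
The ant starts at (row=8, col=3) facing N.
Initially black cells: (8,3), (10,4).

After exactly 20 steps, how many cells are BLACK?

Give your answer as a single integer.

Answer: 8

Derivation:
Step 1: on BLACK (8,3): turn L to W, flip to white, move to (8,2). |black|=1
Step 2: on WHITE (8,2): turn R to N, flip to black, move to (7,2). |black|=2
Step 3: on WHITE (7,2): turn R to E, flip to black, move to (7,3). |black|=3
Step 4: on WHITE (7,3): turn R to S, flip to black, move to (8,3). |black|=4
Step 5: on WHITE (8,3): turn R to W, flip to black, move to (8,2). |black|=5
Step 6: on BLACK (8,2): turn L to S, flip to white, move to (9,2). |black|=4
Step 7: on WHITE (9,2): turn R to W, flip to black, move to (9,1). |black|=5
Step 8: on WHITE (9,1): turn R to N, flip to black, move to (8,1). |black|=6
Step 9: on WHITE (8,1): turn R to E, flip to black, move to (8,2). |black|=7
Step 10: on WHITE (8,2): turn R to S, flip to black, move to (9,2). |black|=8
Step 11: on BLACK (9,2): turn L to E, flip to white, move to (9,3). |black|=7
Step 12: on WHITE (9,3): turn R to S, flip to black, move to (10,3). |black|=8
Step 13: on WHITE (10,3): turn R to W, flip to black, move to (10,2). |black|=9
Step 14: on WHITE (10,2): turn R to N, flip to black, move to (9,2). |black|=10
Step 15: on WHITE (9,2): turn R to E, flip to black, move to (9,3). |black|=11
Step 16: on BLACK (9,3): turn L to N, flip to white, move to (8,3). |black|=10
Step 17: on BLACK (8,3): turn L to W, flip to white, move to (8,2). |black|=9
Step 18: on BLACK (8,2): turn L to S, flip to white, move to (9,2). |black|=8
Step 19: on BLACK (9,2): turn L to E, flip to white, move to (9,3). |black|=7
Step 20: on WHITE (9,3): turn R to S, flip to black, move to (10,3). |black|=8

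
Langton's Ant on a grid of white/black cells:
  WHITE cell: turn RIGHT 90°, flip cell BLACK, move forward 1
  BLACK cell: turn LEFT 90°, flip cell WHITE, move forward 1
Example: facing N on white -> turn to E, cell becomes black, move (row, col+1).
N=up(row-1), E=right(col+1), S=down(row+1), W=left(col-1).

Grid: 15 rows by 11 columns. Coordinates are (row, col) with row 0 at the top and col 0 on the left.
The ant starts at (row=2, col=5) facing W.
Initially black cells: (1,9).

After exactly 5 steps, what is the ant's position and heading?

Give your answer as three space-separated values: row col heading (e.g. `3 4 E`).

Step 1: on WHITE (2,5): turn R to N, flip to black, move to (1,5). |black|=2
Step 2: on WHITE (1,5): turn R to E, flip to black, move to (1,6). |black|=3
Step 3: on WHITE (1,6): turn R to S, flip to black, move to (2,6). |black|=4
Step 4: on WHITE (2,6): turn R to W, flip to black, move to (2,5). |black|=5
Step 5: on BLACK (2,5): turn L to S, flip to white, move to (3,5). |black|=4

Answer: 3 5 S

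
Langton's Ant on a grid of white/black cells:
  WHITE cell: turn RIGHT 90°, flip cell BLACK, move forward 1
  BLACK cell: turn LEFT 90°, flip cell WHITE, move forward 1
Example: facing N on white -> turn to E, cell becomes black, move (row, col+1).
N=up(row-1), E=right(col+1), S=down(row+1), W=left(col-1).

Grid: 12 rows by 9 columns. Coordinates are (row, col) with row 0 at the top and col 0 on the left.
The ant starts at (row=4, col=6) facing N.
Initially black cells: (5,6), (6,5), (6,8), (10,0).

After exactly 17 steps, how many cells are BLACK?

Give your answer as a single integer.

Step 1: on WHITE (4,6): turn R to E, flip to black, move to (4,7). |black|=5
Step 2: on WHITE (4,7): turn R to S, flip to black, move to (5,7). |black|=6
Step 3: on WHITE (5,7): turn R to W, flip to black, move to (5,6). |black|=7
Step 4: on BLACK (5,6): turn L to S, flip to white, move to (6,6). |black|=6
Step 5: on WHITE (6,6): turn R to W, flip to black, move to (6,5). |black|=7
Step 6: on BLACK (6,5): turn L to S, flip to white, move to (7,5). |black|=6
Step 7: on WHITE (7,5): turn R to W, flip to black, move to (7,4). |black|=7
Step 8: on WHITE (7,4): turn R to N, flip to black, move to (6,4). |black|=8
Step 9: on WHITE (6,4): turn R to E, flip to black, move to (6,5). |black|=9
Step 10: on WHITE (6,5): turn R to S, flip to black, move to (7,5). |black|=10
Step 11: on BLACK (7,5): turn L to E, flip to white, move to (7,6). |black|=9
Step 12: on WHITE (7,6): turn R to S, flip to black, move to (8,6). |black|=10
Step 13: on WHITE (8,6): turn R to W, flip to black, move to (8,5). |black|=11
Step 14: on WHITE (8,5): turn R to N, flip to black, move to (7,5). |black|=12
Step 15: on WHITE (7,5): turn R to E, flip to black, move to (7,6). |black|=13
Step 16: on BLACK (7,6): turn L to N, flip to white, move to (6,6). |black|=12
Step 17: on BLACK (6,6): turn L to W, flip to white, move to (6,5). |black|=11

Answer: 11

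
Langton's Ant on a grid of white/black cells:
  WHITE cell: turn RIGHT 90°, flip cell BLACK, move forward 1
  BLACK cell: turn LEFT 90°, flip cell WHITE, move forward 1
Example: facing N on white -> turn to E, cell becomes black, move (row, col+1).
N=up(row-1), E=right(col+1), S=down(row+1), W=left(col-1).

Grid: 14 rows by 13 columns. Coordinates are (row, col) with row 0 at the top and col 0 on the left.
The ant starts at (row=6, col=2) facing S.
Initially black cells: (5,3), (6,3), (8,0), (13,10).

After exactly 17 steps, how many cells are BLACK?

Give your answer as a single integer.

Step 1: on WHITE (6,2): turn R to W, flip to black, move to (6,1). |black|=5
Step 2: on WHITE (6,1): turn R to N, flip to black, move to (5,1). |black|=6
Step 3: on WHITE (5,1): turn R to E, flip to black, move to (5,2). |black|=7
Step 4: on WHITE (5,2): turn R to S, flip to black, move to (6,2). |black|=8
Step 5: on BLACK (6,2): turn L to E, flip to white, move to (6,3). |black|=7
Step 6: on BLACK (6,3): turn L to N, flip to white, move to (5,3). |black|=6
Step 7: on BLACK (5,3): turn L to W, flip to white, move to (5,2). |black|=5
Step 8: on BLACK (5,2): turn L to S, flip to white, move to (6,2). |black|=4
Step 9: on WHITE (6,2): turn R to W, flip to black, move to (6,1). |black|=5
Step 10: on BLACK (6,1): turn L to S, flip to white, move to (7,1). |black|=4
Step 11: on WHITE (7,1): turn R to W, flip to black, move to (7,0). |black|=5
Step 12: on WHITE (7,0): turn R to N, flip to black, move to (6,0). |black|=6
Step 13: on WHITE (6,0): turn R to E, flip to black, move to (6,1). |black|=7
Step 14: on WHITE (6,1): turn R to S, flip to black, move to (7,1). |black|=8
Step 15: on BLACK (7,1): turn L to E, flip to white, move to (7,2). |black|=7
Step 16: on WHITE (7,2): turn R to S, flip to black, move to (8,2). |black|=8
Step 17: on WHITE (8,2): turn R to W, flip to black, move to (8,1). |black|=9

Answer: 9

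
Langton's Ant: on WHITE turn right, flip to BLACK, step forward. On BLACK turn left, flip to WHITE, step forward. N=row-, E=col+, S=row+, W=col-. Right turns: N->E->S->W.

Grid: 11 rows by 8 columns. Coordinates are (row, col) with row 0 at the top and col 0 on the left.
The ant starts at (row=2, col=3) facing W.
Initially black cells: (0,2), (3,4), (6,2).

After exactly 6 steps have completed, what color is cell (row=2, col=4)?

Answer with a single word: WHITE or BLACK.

Answer: BLACK

Derivation:
Step 1: on WHITE (2,3): turn R to N, flip to black, move to (1,3). |black|=4
Step 2: on WHITE (1,3): turn R to E, flip to black, move to (1,4). |black|=5
Step 3: on WHITE (1,4): turn R to S, flip to black, move to (2,4). |black|=6
Step 4: on WHITE (2,4): turn R to W, flip to black, move to (2,3). |black|=7
Step 5: on BLACK (2,3): turn L to S, flip to white, move to (3,3). |black|=6
Step 6: on WHITE (3,3): turn R to W, flip to black, move to (3,2). |black|=7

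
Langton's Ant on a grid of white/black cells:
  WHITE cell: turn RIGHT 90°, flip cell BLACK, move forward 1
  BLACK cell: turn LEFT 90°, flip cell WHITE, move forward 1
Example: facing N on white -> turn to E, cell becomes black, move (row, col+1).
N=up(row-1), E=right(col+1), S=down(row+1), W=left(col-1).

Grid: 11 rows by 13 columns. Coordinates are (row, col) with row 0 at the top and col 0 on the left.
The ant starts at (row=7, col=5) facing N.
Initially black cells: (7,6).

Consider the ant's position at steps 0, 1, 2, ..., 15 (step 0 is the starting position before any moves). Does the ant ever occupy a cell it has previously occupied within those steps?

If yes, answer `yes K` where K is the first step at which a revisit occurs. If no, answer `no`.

Step 1: on WHITE (7,5): turn R to E, flip to black, move to (7,6). |black|=2 — new cell
Step 2: on BLACK (7,6): turn L to N, flip to white, move to (6,6). |black|=1 — new cell
Step 3: on WHITE (6,6): turn R to E, flip to black, move to (6,7). |black|=2 — new cell
Step 4: on WHITE (6,7): turn R to S, flip to black, move to (7,7). |black|=3 — new cell
Step 5: on WHITE (7,7): turn R to W, flip to black, move to (7,6). |black|=4 — REVISIT

Answer: yes 5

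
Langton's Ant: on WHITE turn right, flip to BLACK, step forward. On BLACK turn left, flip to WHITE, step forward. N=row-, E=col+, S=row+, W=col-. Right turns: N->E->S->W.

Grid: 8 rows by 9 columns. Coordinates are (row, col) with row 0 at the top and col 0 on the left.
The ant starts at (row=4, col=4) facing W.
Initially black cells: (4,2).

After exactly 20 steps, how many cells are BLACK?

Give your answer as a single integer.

Step 1: on WHITE (4,4): turn R to N, flip to black, move to (3,4). |black|=2
Step 2: on WHITE (3,4): turn R to E, flip to black, move to (3,5). |black|=3
Step 3: on WHITE (3,5): turn R to S, flip to black, move to (4,5). |black|=4
Step 4: on WHITE (4,5): turn R to W, flip to black, move to (4,4). |black|=5
Step 5: on BLACK (4,4): turn L to S, flip to white, move to (5,4). |black|=4
Step 6: on WHITE (5,4): turn R to W, flip to black, move to (5,3). |black|=5
Step 7: on WHITE (5,3): turn R to N, flip to black, move to (4,3). |black|=6
Step 8: on WHITE (4,3): turn R to E, flip to black, move to (4,4). |black|=7
Step 9: on WHITE (4,4): turn R to S, flip to black, move to (5,4). |black|=8
Step 10: on BLACK (5,4): turn L to E, flip to white, move to (5,5). |black|=7
Step 11: on WHITE (5,5): turn R to S, flip to black, move to (6,5). |black|=8
Step 12: on WHITE (6,5): turn R to W, flip to black, move to (6,4). |black|=9
Step 13: on WHITE (6,4): turn R to N, flip to black, move to (5,4). |black|=10
Step 14: on WHITE (5,4): turn R to E, flip to black, move to (5,5). |black|=11
Step 15: on BLACK (5,5): turn L to N, flip to white, move to (4,5). |black|=10
Step 16: on BLACK (4,5): turn L to W, flip to white, move to (4,4). |black|=9
Step 17: on BLACK (4,4): turn L to S, flip to white, move to (5,4). |black|=8
Step 18: on BLACK (5,4): turn L to E, flip to white, move to (5,5). |black|=7
Step 19: on WHITE (5,5): turn R to S, flip to black, move to (6,5). |black|=8
Step 20: on BLACK (6,5): turn L to E, flip to white, move to (6,6). |black|=7

Answer: 7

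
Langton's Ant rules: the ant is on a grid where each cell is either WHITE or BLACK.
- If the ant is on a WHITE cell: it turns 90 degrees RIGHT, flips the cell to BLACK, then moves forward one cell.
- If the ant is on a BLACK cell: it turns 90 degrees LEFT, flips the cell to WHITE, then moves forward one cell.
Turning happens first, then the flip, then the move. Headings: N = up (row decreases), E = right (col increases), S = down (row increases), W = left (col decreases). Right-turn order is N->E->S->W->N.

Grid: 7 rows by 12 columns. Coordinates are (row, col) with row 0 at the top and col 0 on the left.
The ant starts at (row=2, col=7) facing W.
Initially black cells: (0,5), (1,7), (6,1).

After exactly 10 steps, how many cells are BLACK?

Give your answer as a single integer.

Step 1: on WHITE (2,7): turn R to N, flip to black, move to (1,7). |black|=4
Step 2: on BLACK (1,7): turn L to W, flip to white, move to (1,6). |black|=3
Step 3: on WHITE (1,6): turn R to N, flip to black, move to (0,6). |black|=4
Step 4: on WHITE (0,6): turn R to E, flip to black, move to (0,7). |black|=5
Step 5: on WHITE (0,7): turn R to S, flip to black, move to (1,7). |black|=6
Step 6: on WHITE (1,7): turn R to W, flip to black, move to (1,6). |black|=7
Step 7: on BLACK (1,6): turn L to S, flip to white, move to (2,6). |black|=6
Step 8: on WHITE (2,6): turn R to W, flip to black, move to (2,5). |black|=7
Step 9: on WHITE (2,5): turn R to N, flip to black, move to (1,5). |black|=8
Step 10: on WHITE (1,5): turn R to E, flip to black, move to (1,6). |black|=9

Answer: 9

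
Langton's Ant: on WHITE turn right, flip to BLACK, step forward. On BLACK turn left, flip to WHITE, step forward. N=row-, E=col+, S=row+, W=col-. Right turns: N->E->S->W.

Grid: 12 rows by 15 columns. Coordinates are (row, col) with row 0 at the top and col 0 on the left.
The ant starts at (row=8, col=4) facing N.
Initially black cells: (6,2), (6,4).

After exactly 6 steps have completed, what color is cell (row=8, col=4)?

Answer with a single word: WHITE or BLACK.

Answer: WHITE

Derivation:
Step 1: on WHITE (8,4): turn R to E, flip to black, move to (8,5). |black|=3
Step 2: on WHITE (8,5): turn R to S, flip to black, move to (9,5). |black|=4
Step 3: on WHITE (9,5): turn R to W, flip to black, move to (9,4). |black|=5
Step 4: on WHITE (9,4): turn R to N, flip to black, move to (8,4). |black|=6
Step 5: on BLACK (8,4): turn L to W, flip to white, move to (8,3). |black|=5
Step 6: on WHITE (8,3): turn R to N, flip to black, move to (7,3). |black|=6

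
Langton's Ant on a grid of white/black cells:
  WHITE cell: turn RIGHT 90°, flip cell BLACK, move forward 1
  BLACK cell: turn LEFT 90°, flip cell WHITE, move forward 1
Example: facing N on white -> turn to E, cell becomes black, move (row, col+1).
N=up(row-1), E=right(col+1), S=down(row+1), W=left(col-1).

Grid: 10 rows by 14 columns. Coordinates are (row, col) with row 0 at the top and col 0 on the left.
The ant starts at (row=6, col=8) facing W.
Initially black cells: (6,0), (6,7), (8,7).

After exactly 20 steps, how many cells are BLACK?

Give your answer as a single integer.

Answer: 11

Derivation:
Step 1: on WHITE (6,8): turn R to N, flip to black, move to (5,8). |black|=4
Step 2: on WHITE (5,8): turn R to E, flip to black, move to (5,9). |black|=5
Step 3: on WHITE (5,9): turn R to S, flip to black, move to (6,9). |black|=6
Step 4: on WHITE (6,9): turn R to W, flip to black, move to (6,8). |black|=7
Step 5: on BLACK (6,8): turn L to S, flip to white, move to (7,8). |black|=6
Step 6: on WHITE (7,8): turn R to W, flip to black, move to (7,7). |black|=7
Step 7: on WHITE (7,7): turn R to N, flip to black, move to (6,7). |black|=8
Step 8: on BLACK (6,7): turn L to W, flip to white, move to (6,6). |black|=7
Step 9: on WHITE (6,6): turn R to N, flip to black, move to (5,6). |black|=8
Step 10: on WHITE (5,6): turn R to E, flip to black, move to (5,7). |black|=9
Step 11: on WHITE (5,7): turn R to S, flip to black, move to (6,7). |black|=10
Step 12: on WHITE (6,7): turn R to W, flip to black, move to (6,6). |black|=11
Step 13: on BLACK (6,6): turn L to S, flip to white, move to (7,6). |black|=10
Step 14: on WHITE (7,6): turn R to W, flip to black, move to (7,5). |black|=11
Step 15: on WHITE (7,5): turn R to N, flip to black, move to (6,5). |black|=12
Step 16: on WHITE (6,5): turn R to E, flip to black, move to (6,6). |black|=13
Step 17: on WHITE (6,6): turn R to S, flip to black, move to (7,6). |black|=14
Step 18: on BLACK (7,6): turn L to E, flip to white, move to (7,7). |black|=13
Step 19: on BLACK (7,7): turn L to N, flip to white, move to (6,7). |black|=12
Step 20: on BLACK (6,7): turn L to W, flip to white, move to (6,6). |black|=11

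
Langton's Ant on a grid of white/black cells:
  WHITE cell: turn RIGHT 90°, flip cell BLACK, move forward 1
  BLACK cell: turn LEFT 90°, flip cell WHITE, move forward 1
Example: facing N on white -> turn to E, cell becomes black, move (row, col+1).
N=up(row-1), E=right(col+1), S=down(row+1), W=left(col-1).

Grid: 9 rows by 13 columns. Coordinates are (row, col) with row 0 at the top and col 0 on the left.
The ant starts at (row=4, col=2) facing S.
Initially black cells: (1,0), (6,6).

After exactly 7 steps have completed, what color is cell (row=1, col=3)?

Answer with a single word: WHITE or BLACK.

Answer: WHITE

Derivation:
Step 1: on WHITE (4,2): turn R to W, flip to black, move to (4,1). |black|=3
Step 2: on WHITE (4,1): turn R to N, flip to black, move to (3,1). |black|=4
Step 3: on WHITE (3,1): turn R to E, flip to black, move to (3,2). |black|=5
Step 4: on WHITE (3,2): turn R to S, flip to black, move to (4,2). |black|=6
Step 5: on BLACK (4,2): turn L to E, flip to white, move to (4,3). |black|=5
Step 6: on WHITE (4,3): turn R to S, flip to black, move to (5,3). |black|=6
Step 7: on WHITE (5,3): turn R to W, flip to black, move to (5,2). |black|=7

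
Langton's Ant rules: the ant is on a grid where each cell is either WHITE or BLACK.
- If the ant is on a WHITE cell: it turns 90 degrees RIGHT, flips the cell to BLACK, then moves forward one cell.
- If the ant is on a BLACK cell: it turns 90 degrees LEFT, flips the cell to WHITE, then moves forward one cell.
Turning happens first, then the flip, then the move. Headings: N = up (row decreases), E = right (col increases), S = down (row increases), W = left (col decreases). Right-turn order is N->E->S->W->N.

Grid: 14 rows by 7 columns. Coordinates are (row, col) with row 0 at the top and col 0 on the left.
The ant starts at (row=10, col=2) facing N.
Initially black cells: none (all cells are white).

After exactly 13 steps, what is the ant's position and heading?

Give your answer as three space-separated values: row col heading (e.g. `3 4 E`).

Step 1: on WHITE (10,2): turn R to E, flip to black, move to (10,3). |black|=1
Step 2: on WHITE (10,3): turn R to S, flip to black, move to (11,3). |black|=2
Step 3: on WHITE (11,3): turn R to W, flip to black, move to (11,2). |black|=3
Step 4: on WHITE (11,2): turn R to N, flip to black, move to (10,2). |black|=4
Step 5: on BLACK (10,2): turn L to W, flip to white, move to (10,1). |black|=3
Step 6: on WHITE (10,1): turn R to N, flip to black, move to (9,1). |black|=4
Step 7: on WHITE (9,1): turn R to E, flip to black, move to (9,2). |black|=5
Step 8: on WHITE (9,2): turn R to S, flip to black, move to (10,2). |black|=6
Step 9: on WHITE (10,2): turn R to W, flip to black, move to (10,1). |black|=7
Step 10: on BLACK (10,1): turn L to S, flip to white, move to (11,1). |black|=6
Step 11: on WHITE (11,1): turn R to W, flip to black, move to (11,0). |black|=7
Step 12: on WHITE (11,0): turn R to N, flip to black, move to (10,0). |black|=8
Step 13: on WHITE (10,0): turn R to E, flip to black, move to (10,1). |black|=9

Answer: 10 1 E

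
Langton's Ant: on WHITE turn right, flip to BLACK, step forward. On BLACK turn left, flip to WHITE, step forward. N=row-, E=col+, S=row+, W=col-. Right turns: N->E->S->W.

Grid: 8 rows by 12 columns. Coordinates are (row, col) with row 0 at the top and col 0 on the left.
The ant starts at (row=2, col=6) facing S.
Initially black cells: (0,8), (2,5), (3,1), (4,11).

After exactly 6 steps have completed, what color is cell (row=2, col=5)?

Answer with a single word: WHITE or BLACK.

Answer: BLACK

Derivation:
Step 1: on WHITE (2,6): turn R to W, flip to black, move to (2,5). |black|=5
Step 2: on BLACK (2,5): turn L to S, flip to white, move to (3,5). |black|=4
Step 3: on WHITE (3,5): turn R to W, flip to black, move to (3,4). |black|=5
Step 4: on WHITE (3,4): turn R to N, flip to black, move to (2,4). |black|=6
Step 5: on WHITE (2,4): turn R to E, flip to black, move to (2,5). |black|=7
Step 6: on WHITE (2,5): turn R to S, flip to black, move to (3,5). |black|=8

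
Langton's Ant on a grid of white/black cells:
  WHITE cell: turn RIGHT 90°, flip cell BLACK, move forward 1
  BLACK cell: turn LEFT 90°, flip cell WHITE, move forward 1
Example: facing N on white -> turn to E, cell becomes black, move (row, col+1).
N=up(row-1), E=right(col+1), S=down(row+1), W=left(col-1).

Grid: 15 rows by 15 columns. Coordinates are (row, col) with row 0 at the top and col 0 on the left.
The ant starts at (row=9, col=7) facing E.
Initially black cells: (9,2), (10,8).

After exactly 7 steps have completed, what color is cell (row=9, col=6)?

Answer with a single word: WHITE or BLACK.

Answer: BLACK

Derivation:
Step 1: on WHITE (9,7): turn R to S, flip to black, move to (10,7). |black|=3
Step 2: on WHITE (10,7): turn R to W, flip to black, move to (10,6). |black|=4
Step 3: on WHITE (10,6): turn R to N, flip to black, move to (9,6). |black|=5
Step 4: on WHITE (9,6): turn R to E, flip to black, move to (9,7). |black|=6
Step 5: on BLACK (9,7): turn L to N, flip to white, move to (8,7). |black|=5
Step 6: on WHITE (8,7): turn R to E, flip to black, move to (8,8). |black|=6
Step 7: on WHITE (8,8): turn R to S, flip to black, move to (9,8). |black|=7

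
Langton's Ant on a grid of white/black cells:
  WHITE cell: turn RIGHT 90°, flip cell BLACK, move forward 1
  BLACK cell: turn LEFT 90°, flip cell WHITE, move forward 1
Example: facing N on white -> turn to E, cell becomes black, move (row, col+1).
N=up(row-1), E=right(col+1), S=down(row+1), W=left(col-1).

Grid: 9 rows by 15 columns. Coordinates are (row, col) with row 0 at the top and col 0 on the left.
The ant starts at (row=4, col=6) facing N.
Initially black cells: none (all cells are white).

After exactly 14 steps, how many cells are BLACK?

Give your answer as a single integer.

Step 1: on WHITE (4,6): turn R to E, flip to black, move to (4,7). |black|=1
Step 2: on WHITE (4,7): turn R to S, flip to black, move to (5,7). |black|=2
Step 3: on WHITE (5,7): turn R to W, flip to black, move to (5,6). |black|=3
Step 4: on WHITE (5,6): turn R to N, flip to black, move to (4,6). |black|=4
Step 5: on BLACK (4,6): turn L to W, flip to white, move to (4,5). |black|=3
Step 6: on WHITE (4,5): turn R to N, flip to black, move to (3,5). |black|=4
Step 7: on WHITE (3,5): turn R to E, flip to black, move to (3,6). |black|=5
Step 8: on WHITE (3,6): turn R to S, flip to black, move to (4,6). |black|=6
Step 9: on WHITE (4,6): turn R to W, flip to black, move to (4,5). |black|=7
Step 10: on BLACK (4,5): turn L to S, flip to white, move to (5,5). |black|=6
Step 11: on WHITE (5,5): turn R to W, flip to black, move to (5,4). |black|=7
Step 12: on WHITE (5,4): turn R to N, flip to black, move to (4,4). |black|=8
Step 13: on WHITE (4,4): turn R to E, flip to black, move to (4,5). |black|=9
Step 14: on WHITE (4,5): turn R to S, flip to black, move to (5,5). |black|=10

Answer: 10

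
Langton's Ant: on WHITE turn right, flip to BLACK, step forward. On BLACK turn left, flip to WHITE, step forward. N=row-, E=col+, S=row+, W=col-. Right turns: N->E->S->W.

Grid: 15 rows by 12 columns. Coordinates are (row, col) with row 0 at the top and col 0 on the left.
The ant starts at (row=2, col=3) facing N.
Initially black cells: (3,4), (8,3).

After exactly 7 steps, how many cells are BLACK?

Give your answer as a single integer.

Step 1: on WHITE (2,3): turn R to E, flip to black, move to (2,4). |black|=3
Step 2: on WHITE (2,4): turn R to S, flip to black, move to (3,4). |black|=4
Step 3: on BLACK (3,4): turn L to E, flip to white, move to (3,5). |black|=3
Step 4: on WHITE (3,5): turn R to S, flip to black, move to (4,5). |black|=4
Step 5: on WHITE (4,5): turn R to W, flip to black, move to (4,4). |black|=5
Step 6: on WHITE (4,4): turn R to N, flip to black, move to (3,4). |black|=6
Step 7: on WHITE (3,4): turn R to E, flip to black, move to (3,5). |black|=7

Answer: 7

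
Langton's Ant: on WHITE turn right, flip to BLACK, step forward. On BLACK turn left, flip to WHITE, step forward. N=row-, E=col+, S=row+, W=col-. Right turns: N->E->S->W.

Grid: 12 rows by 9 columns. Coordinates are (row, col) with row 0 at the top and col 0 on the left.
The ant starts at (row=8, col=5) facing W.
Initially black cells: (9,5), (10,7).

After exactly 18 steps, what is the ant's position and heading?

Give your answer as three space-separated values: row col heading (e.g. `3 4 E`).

Answer: 7 4 W

Derivation:
Step 1: on WHITE (8,5): turn R to N, flip to black, move to (7,5). |black|=3
Step 2: on WHITE (7,5): turn R to E, flip to black, move to (7,6). |black|=4
Step 3: on WHITE (7,6): turn R to S, flip to black, move to (8,6). |black|=5
Step 4: on WHITE (8,6): turn R to W, flip to black, move to (8,5). |black|=6
Step 5: on BLACK (8,5): turn L to S, flip to white, move to (9,5). |black|=5
Step 6: on BLACK (9,5): turn L to E, flip to white, move to (9,6). |black|=4
Step 7: on WHITE (9,6): turn R to S, flip to black, move to (10,6). |black|=5
Step 8: on WHITE (10,6): turn R to W, flip to black, move to (10,5). |black|=6
Step 9: on WHITE (10,5): turn R to N, flip to black, move to (9,5). |black|=7
Step 10: on WHITE (9,5): turn R to E, flip to black, move to (9,6). |black|=8
Step 11: on BLACK (9,6): turn L to N, flip to white, move to (8,6). |black|=7
Step 12: on BLACK (8,6): turn L to W, flip to white, move to (8,5). |black|=6
Step 13: on WHITE (8,5): turn R to N, flip to black, move to (7,5). |black|=7
Step 14: on BLACK (7,5): turn L to W, flip to white, move to (7,4). |black|=6
Step 15: on WHITE (7,4): turn R to N, flip to black, move to (6,4). |black|=7
Step 16: on WHITE (6,4): turn R to E, flip to black, move to (6,5). |black|=8
Step 17: on WHITE (6,5): turn R to S, flip to black, move to (7,5). |black|=9
Step 18: on WHITE (7,5): turn R to W, flip to black, move to (7,4). |black|=10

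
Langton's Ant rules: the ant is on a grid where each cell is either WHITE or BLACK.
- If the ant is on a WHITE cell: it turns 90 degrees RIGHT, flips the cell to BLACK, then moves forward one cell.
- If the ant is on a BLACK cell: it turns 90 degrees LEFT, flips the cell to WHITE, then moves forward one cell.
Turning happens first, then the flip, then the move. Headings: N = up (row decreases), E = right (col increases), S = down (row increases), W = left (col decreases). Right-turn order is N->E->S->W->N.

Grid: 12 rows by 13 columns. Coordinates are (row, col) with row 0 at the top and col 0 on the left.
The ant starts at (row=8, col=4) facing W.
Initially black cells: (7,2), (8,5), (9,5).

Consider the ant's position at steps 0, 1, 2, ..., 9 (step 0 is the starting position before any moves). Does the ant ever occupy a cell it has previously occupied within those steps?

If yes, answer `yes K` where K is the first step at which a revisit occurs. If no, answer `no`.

Step 1: on WHITE (8,4): turn R to N, flip to black, move to (7,4). |black|=4 — new cell
Step 2: on WHITE (7,4): turn R to E, flip to black, move to (7,5). |black|=5 — new cell
Step 3: on WHITE (7,5): turn R to S, flip to black, move to (8,5). |black|=6 — new cell
Step 4: on BLACK (8,5): turn L to E, flip to white, move to (8,6). |black|=5 — new cell
Step 5: on WHITE (8,6): turn R to S, flip to black, move to (9,6). |black|=6 — new cell
Step 6: on WHITE (9,6): turn R to W, flip to black, move to (9,5). |black|=7 — new cell
Step 7: on BLACK (9,5): turn L to S, flip to white, move to (10,5). |black|=6 — new cell
Step 8: on WHITE (10,5): turn R to W, flip to black, move to (10,4). |black|=7 — new cell
Step 9: on WHITE (10,4): turn R to N, flip to black, move to (9,4). |black|=8 — new cell
No revisit within 9 steps.

Answer: no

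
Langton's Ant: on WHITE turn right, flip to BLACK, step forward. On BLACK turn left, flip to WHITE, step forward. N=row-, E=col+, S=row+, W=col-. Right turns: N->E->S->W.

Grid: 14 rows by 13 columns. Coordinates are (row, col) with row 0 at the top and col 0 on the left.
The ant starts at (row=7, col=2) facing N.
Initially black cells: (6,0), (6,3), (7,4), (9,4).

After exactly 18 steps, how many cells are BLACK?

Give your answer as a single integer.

Step 1: on WHITE (7,2): turn R to E, flip to black, move to (7,3). |black|=5
Step 2: on WHITE (7,3): turn R to S, flip to black, move to (8,3). |black|=6
Step 3: on WHITE (8,3): turn R to W, flip to black, move to (8,2). |black|=7
Step 4: on WHITE (8,2): turn R to N, flip to black, move to (7,2). |black|=8
Step 5: on BLACK (7,2): turn L to W, flip to white, move to (7,1). |black|=7
Step 6: on WHITE (7,1): turn R to N, flip to black, move to (6,1). |black|=8
Step 7: on WHITE (6,1): turn R to E, flip to black, move to (6,2). |black|=9
Step 8: on WHITE (6,2): turn R to S, flip to black, move to (7,2). |black|=10
Step 9: on WHITE (7,2): turn R to W, flip to black, move to (7,1). |black|=11
Step 10: on BLACK (7,1): turn L to S, flip to white, move to (8,1). |black|=10
Step 11: on WHITE (8,1): turn R to W, flip to black, move to (8,0). |black|=11
Step 12: on WHITE (8,0): turn R to N, flip to black, move to (7,0). |black|=12
Step 13: on WHITE (7,0): turn R to E, flip to black, move to (7,1). |black|=13
Step 14: on WHITE (7,1): turn R to S, flip to black, move to (8,1). |black|=14
Step 15: on BLACK (8,1): turn L to E, flip to white, move to (8,2). |black|=13
Step 16: on BLACK (8,2): turn L to N, flip to white, move to (7,2). |black|=12
Step 17: on BLACK (7,2): turn L to W, flip to white, move to (7,1). |black|=11
Step 18: on BLACK (7,1): turn L to S, flip to white, move to (8,1). |black|=10

Answer: 10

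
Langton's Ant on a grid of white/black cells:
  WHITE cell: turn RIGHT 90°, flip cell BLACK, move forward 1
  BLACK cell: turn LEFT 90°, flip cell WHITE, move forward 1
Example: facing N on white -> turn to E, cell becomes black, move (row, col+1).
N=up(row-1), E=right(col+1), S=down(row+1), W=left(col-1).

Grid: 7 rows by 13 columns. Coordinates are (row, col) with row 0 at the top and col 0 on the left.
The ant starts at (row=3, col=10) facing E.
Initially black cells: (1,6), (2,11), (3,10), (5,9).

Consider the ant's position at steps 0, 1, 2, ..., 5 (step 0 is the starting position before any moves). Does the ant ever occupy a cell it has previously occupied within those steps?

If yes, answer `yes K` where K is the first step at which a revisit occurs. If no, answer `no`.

Answer: no

Derivation:
Step 1: on BLACK (3,10): turn L to N, flip to white, move to (2,10). |black|=3 — new cell
Step 2: on WHITE (2,10): turn R to E, flip to black, move to (2,11). |black|=4 — new cell
Step 3: on BLACK (2,11): turn L to N, flip to white, move to (1,11). |black|=3 — new cell
Step 4: on WHITE (1,11): turn R to E, flip to black, move to (1,12). |black|=4 — new cell
Step 5: on WHITE (1,12): turn R to S, flip to black, move to (2,12). |black|=5 — new cell
No revisit within 5 steps.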